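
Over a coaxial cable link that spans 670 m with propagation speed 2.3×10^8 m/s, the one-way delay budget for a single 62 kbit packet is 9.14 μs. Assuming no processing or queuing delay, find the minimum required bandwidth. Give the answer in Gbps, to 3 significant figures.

Propagation delay = 670 / 2.3e+08 = 2.91304 μs.
Transmission budget = 9.14 − 2.91304 = 6.22696 μs.
R ≥ L / t_tx = 62000 bits / 6.22696e-06 s = 9.96 Gbps.

9.96 Gbps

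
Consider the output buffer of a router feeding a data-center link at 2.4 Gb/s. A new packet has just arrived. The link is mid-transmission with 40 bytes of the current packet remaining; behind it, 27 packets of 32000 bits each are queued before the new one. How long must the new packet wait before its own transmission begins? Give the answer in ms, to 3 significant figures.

0.360 ms

Each queued packet: L/R = 32000/2400000000 = 0.0133333 ms.
27 queued → 0.36 ms.
Plus remaining 320 bits of current packet: 0.000133333 ms.
Queuing delay = 0.360 ms.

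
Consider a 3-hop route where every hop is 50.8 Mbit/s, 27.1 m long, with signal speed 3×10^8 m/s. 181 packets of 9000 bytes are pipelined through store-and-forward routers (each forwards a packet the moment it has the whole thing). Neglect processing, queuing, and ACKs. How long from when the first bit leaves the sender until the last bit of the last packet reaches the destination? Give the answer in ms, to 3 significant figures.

Per-hop transmission t_tx = L/R = 72000/50800000 = 1.41732 ms.
Per-hop propagation t_prop = 27.1/300000000 = 9.03333e-05 ms.
Pipeline fill: first packet needs 3·t_tx to clear all hops; remaining 180 packets each add one t_tx.
Total = (3+181-1)·t_tx + 3·t_prop = 183·1.41732 + 3·9.03333e-05 = 259 ms.

259 ms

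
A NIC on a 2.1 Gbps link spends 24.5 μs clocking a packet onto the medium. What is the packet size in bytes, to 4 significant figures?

6431 bytes

L = R × t_tx = 2100000000 b/s × 2.45e-05 s = 51450 bits.
In bytes: 51450 / 8 = 6431 bytes.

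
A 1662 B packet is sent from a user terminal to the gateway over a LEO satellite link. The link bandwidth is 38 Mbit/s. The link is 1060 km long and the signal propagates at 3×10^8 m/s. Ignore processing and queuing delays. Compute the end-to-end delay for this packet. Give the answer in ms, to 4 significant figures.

L = 1662 × 8 = 13296 bits.
Transmission delay = L/R = 13296 / 38000000 = 0.349895 ms.
Propagation delay = d/s = 1060000 m / 300000000 m/s = 3.53333 ms.
Total = 3.883 ms.

3.883 ms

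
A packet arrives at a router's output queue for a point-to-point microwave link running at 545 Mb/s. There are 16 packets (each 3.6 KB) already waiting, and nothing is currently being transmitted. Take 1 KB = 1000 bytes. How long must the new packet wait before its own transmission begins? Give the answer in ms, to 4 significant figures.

Each queued packet: L/R = 28800/545000000 = 0.052844 ms.
16 queued → 0.845505 ms.
Queuing delay = 0.8455 ms.

0.8455 ms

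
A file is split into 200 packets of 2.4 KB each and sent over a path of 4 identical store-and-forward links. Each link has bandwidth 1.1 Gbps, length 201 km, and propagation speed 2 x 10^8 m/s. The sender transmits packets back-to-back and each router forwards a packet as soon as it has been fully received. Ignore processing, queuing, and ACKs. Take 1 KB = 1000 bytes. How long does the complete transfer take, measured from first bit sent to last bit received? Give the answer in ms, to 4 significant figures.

7.563 ms

Per-hop transmission t_tx = L/R = 19200/1100000000 = 0.0174545 ms.
Per-hop propagation t_prop = 201000/200000000 = 1.005 ms.
Pipeline fill: first packet needs 4·t_tx to clear all hops; remaining 199 packets each add one t_tx.
Total = (4+200-1)·t_tx + 4·t_prop = 203·0.0174545 + 4·1.005 = 7.563 ms.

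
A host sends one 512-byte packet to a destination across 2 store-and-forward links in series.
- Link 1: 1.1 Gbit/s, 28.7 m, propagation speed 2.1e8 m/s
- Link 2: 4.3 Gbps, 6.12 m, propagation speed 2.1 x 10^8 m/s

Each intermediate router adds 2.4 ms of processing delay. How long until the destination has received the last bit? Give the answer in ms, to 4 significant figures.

2.405 ms

L = 512 × 8 = 4096 bits.
Transmission delays (L/R per hop): 0.00372364, 0.000952558 ms; sum = 0.00467619 ms.
Propagation delays (d/s per hop): 0.000136667, 2.91429e-05 ms; sum = 0.00016581 ms.
Processing at 1 router(s): 1 × 2.4 ms = 2.4 ms.
End-to-end = 2.405 ms.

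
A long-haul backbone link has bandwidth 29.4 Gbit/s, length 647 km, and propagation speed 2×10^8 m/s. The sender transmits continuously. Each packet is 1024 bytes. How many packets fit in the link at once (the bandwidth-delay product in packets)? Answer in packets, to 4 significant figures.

11610 packets

Propagation delay = 647000 / 200000000 = 0.003235 s.
BDP = R × t_prop = 29400000000 × 0.003235 = 95109000 bits.
In packets of 8192 bits: 11610 packets.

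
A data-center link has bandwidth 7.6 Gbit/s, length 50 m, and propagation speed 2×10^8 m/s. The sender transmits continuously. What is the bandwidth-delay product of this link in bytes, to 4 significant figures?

237.5 bytes

Propagation delay = 50 / 200000000 = 2.5e-07 s.
BDP = R × t_prop = 7600000000 × 2.5e-07 = 1900 bits.
In bytes: 1900/8 = 237.5 bytes.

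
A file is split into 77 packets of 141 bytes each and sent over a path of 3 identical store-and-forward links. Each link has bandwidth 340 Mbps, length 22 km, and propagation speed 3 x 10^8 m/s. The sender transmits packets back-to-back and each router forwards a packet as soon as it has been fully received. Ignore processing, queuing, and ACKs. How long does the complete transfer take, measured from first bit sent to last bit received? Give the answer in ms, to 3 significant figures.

0.482 ms

Per-hop transmission t_tx = L/R = 1128/340000000 = 0.00331765 ms.
Per-hop propagation t_prop = 22000/300000000 = 0.0733333 ms.
Pipeline fill: first packet needs 3·t_tx to clear all hops; remaining 76 packets each add one t_tx.
Total = (3+77-1)·t_tx + 3·t_prop = 79·0.00331765 + 3·0.0733333 = 0.482 ms.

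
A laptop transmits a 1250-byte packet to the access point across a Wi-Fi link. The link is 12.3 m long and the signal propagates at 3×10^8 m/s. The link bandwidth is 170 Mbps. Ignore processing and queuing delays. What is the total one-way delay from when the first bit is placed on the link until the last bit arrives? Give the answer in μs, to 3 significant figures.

58.9 μs

L = 1250 × 8 = 10000 bits.
Transmission delay = L/R = 10000 / 170000000 = 58.8235 μs.
Propagation delay = d/s = 12.3 m / 300000000 m/s = 0.041 μs.
Total = 58.9 μs.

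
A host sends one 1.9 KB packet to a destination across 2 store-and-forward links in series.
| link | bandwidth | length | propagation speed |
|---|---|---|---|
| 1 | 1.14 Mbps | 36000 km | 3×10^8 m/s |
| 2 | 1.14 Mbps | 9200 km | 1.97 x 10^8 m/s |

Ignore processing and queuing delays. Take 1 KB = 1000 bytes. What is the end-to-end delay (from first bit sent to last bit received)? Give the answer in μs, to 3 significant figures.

L = 15200 bits.
Transmission delay per hop = L/R = 15200/1140000 = 13333.3 μs; 2 hops → 26666.7 μs.
Propagation delays (d/s per hop): 120000, 46700.5 μs; sum = 166701 μs.
End-to-end = 193000 μs.

193000 μs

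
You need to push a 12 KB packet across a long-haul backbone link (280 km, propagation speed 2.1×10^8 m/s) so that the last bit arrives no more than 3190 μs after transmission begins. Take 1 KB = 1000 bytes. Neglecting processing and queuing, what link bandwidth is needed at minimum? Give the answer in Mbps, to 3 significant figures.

L = 96000 bits.
Propagation delay = 280000 / 210000000 = 1333.33 μs.
Transmission budget = 3190 − 1333.33 = 1856.67 μs.
R ≥ L / t_tx = 96000 bits / 0.00185667 s = 51.7 Mbps.

51.7 Mbps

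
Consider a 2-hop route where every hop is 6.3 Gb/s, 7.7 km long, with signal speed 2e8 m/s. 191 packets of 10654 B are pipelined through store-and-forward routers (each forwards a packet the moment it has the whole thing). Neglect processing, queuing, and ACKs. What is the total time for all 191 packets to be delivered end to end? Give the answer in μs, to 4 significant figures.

2675 μs

Per-hop transmission t_tx = L/R = 85232/6300000000 = 13.5289 μs.
Per-hop propagation t_prop = 7700/200000000 = 38.5 μs.
Pipeline fill: first packet needs 2·t_tx to clear all hops; remaining 190 packets each add one t_tx.
Total = (2+191-1)·t_tx + 2·t_prop = 192·13.5289 + 2·38.5 = 2675 μs.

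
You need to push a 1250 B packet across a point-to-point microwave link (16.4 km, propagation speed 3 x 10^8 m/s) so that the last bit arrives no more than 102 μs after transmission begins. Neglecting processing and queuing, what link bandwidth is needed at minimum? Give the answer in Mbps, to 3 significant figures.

211 Mbps

L = 10000 bits.
Propagation delay = 16400 / 300000000 = 54.6667 μs.
Transmission budget = 102 − 54.6667 = 47.3333 μs.
R ≥ L / t_tx = 10000 bits / 4.73333e-05 s = 211 Mbps.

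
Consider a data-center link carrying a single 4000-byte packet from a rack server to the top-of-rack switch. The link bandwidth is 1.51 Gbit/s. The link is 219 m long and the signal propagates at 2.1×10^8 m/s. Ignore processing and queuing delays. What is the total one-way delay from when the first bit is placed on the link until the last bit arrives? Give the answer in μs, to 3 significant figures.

L = 4000 × 8 = 32000 bits.
Transmission delay = L/R = 32000 / 1510000000 = 21.1921 μs.
Propagation delay = d/s = 219 m / 210000000 m/s = 1.04286 μs.
Total = 22.2 μs.

22.2 μs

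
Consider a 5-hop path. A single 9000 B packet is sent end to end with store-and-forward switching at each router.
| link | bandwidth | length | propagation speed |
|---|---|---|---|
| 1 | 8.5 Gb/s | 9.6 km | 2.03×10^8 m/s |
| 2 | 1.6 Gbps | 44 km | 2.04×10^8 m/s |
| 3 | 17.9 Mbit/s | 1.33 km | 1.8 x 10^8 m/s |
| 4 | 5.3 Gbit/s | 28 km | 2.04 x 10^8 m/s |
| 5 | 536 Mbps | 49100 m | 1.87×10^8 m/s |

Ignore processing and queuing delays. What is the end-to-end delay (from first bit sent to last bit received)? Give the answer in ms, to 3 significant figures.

4.89 ms

L = 9000 × 8 = 72000 bits.
Transmission delays (L/R per hop): 0.00847059, 0.045, 4.02235, 0.0135849, 0.134328 ms; sum = 4.22373 ms.
Propagation delays (d/s per hop): 0.0472906, 0.215686, 0.00738889, 0.137255, 0.262567 ms; sum = 0.670188 ms.
End-to-end = 4.89 ms.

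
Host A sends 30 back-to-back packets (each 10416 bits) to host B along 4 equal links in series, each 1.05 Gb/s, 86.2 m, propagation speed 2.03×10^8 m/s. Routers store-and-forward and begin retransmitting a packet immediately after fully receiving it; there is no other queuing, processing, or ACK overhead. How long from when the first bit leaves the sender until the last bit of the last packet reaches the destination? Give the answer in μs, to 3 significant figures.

329 μs

Per-hop transmission t_tx = L/R = 10416/1050000000 = 9.92 μs.
Per-hop propagation t_prop = 86.2/2.03e+08 = 0.424631 μs.
Pipeline fill: first packet needs 4·t_tx to clear all hops; remaining 29 packets each add one t_tx.
Total = (4+30-1)·t_tx + 4·t_prop = 33·9.92 + 4·0.424631 = 329 μs.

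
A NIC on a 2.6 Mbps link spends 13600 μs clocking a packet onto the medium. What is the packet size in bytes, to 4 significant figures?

4420 bytes

L = R × t_tx = 2600000 b/s × 0.0136 s = 35360 bits.
In bytes: 35360 / 8 = 4420 bytes.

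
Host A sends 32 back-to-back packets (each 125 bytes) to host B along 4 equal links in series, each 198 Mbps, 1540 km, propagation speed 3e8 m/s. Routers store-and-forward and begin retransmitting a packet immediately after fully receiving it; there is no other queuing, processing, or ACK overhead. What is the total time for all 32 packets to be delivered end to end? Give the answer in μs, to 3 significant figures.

Per-hop transmission t_tx = L/R = 1000/198000000 = 5.05051 μs.
Per-hop propagation t_prop = 1540000/300000000 = 5133.33 μs.
Pipeline fill: first packet needs 4·t_tx to clear all hops; remaining 31 packets each add one t_tx.
Total = (4+32-1)·t_tx + 4·t_prop = 35·5.05051 + 4·5133.33 = 20700 μs.

20700 μs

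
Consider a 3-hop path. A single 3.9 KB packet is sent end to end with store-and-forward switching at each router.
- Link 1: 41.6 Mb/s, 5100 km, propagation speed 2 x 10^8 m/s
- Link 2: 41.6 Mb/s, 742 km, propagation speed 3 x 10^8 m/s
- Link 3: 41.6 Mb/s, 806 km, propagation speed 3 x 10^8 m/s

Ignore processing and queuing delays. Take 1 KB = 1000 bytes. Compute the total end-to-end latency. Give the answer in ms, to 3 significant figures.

32.9 ms

L = 31200 bits.
Transmission delay per hop = L/R = 31200/41600000 = 0.75 ms; 3 hops → 2.25 ms.
Propagation delays (d/s per hop): 25.5, 2.47333, 2.68667 ms; sum = 30.66 ms.
End-to-end = 32.9 ms.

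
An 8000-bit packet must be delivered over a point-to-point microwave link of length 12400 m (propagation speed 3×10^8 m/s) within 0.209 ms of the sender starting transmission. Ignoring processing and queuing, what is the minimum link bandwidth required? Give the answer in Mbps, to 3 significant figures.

Propagation delay = 12400 / 300000000 = 0.0413333 ms.
Transmission budget = 0.209 − 0.0413333 = 0.167667 ms.
R ≥ L / t_tx = 8000 bits / 0.000167667 s = 47.7 Mbps.

47.7 Mbps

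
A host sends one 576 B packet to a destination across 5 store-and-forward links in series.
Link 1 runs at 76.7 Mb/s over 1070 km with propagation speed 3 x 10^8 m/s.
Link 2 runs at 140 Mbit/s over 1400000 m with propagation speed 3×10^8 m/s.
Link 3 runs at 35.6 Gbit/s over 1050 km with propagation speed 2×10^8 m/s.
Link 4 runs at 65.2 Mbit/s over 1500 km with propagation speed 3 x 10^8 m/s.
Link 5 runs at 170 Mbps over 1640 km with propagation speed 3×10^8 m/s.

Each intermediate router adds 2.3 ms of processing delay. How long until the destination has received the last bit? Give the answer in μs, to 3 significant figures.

33300 μs

L = 576 × 8 = 4608 bits.
Transmission delays (L/R per hop): 60.0782, 32.9143, 0.129438, 70.6748, 27.1059 μs; sum = 190.903 μs.
Propagation delays (d/s per hop): 3566.67, 4666.67, 5250, 5000, 5466.67 μs; sum = 23950 μs.
Processing at 4 router(s): 4 × 2.3 ms = 9200 μs.
End-to-end = 33300 μs.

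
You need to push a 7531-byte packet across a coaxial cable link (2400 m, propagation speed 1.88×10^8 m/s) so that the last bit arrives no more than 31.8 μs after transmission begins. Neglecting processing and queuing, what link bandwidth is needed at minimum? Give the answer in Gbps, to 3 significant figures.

3.17 Gbps

L = 60248 bits.
Propagation delay = 2400 / 188000000 = 12.766 μs.
Transmission budget = 31.8 − 12.766 = 19.034 μs.
R ≥ L / t_tx = 60248 bits / 1.9034e-05 s = 3.17 Gbps.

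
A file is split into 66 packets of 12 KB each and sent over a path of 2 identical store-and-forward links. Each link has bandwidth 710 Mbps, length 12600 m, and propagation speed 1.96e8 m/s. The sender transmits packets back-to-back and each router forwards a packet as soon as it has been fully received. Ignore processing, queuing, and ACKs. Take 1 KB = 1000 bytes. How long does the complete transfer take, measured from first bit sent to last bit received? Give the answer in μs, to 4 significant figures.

9188 μs

Per-hop transmission t_tx = L/R = 96000/710000000 = 135.211 μs.
Per-hop propagation t_prop = 12600/196000000 = 64.2857 μs.
Pipeline fill: first packet needs 2·t_tx to clear all hops; remaining 65 packets each add one t_tx.
Total = (2+66-1)·t_tx + 2·t_prop = 67·135.211 + 2·64.2857 = 9188 μs.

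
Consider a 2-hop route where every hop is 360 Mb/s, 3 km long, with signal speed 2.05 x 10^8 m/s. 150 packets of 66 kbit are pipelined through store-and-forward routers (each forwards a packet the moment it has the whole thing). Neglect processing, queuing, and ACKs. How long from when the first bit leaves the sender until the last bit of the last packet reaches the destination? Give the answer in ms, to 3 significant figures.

27.7 ms

Per-hop transmission t_tx = L/R = 66000/360000000 = 0.183333 ms.
Per-hop propagation t_prop = 3000/2.05e+08 = 0.0146341 ms.
Pipeline fill: first packet needs 2·t_tx to clear all hops; remaining 149 packets each add one t_tx.
Total = (2+150-1)·t_tx + 2·t_prop = 151·0.183333 + 2·0.0146341 = 27.7 ms.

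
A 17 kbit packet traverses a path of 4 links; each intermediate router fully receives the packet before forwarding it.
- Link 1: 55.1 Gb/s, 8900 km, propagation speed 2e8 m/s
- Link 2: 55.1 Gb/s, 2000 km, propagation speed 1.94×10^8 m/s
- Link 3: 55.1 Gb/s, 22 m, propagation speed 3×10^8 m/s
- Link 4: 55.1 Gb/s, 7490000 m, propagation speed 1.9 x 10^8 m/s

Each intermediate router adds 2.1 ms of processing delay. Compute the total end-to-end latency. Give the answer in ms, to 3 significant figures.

101 ms

L = 17000 bits.
Transmission delay per hop = L/R = 17000/55100000000 = 0.00030853 ms; 4 hops → 0.00123412 ms.
Propagation delays (d/s per hop): 44.5, 10.3093, 7.33333e-05, 39.4211 ms; sum = 94.2304 ms.
Processing at 3 router(s): 3 × 2.1 ms = 6.3 ms.
End-to-end = 101 ms.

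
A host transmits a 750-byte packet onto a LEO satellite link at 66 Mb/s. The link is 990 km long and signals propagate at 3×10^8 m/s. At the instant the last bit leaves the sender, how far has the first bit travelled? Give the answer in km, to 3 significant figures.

t_tx = L/R = 6000/66000000 = 9.09091e-05 s.
Distance = s × t_tx = 300000000 × 9.09091e-05 = 27.3 km.

27.3 km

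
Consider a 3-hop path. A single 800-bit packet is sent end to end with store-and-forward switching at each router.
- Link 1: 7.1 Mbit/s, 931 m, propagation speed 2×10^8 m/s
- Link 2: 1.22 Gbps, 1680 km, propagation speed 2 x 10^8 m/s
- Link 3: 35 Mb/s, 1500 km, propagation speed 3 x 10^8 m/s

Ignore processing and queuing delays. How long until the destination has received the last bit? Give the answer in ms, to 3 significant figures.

13.5 ms

Transmission delays (L/R per hop): 0.112676, 0.000655738, 0.0228571 ms; sum = 0.136189 ms.
Propagation delays (d/s per hop): 0.004655, 8.4, 5 ms; sum = 13.4047 ms.
End-to-end = 13.5 ms.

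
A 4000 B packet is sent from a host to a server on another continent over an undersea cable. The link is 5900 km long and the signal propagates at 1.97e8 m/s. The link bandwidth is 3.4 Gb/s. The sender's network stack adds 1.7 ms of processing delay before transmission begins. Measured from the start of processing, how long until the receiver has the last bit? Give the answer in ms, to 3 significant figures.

L = 4000 × 8 = 32000 bits.
Transmission delay = L/R = 32000 / 3400000000 = 0.00941176 ms.
Propagation delay = d/s = 5900000 m / 197000000 m/s = 29.9492 ms.
Plus processing delay 1.7 ms = 1.7 ms.
Total = 31.7 ms.

31.7 ms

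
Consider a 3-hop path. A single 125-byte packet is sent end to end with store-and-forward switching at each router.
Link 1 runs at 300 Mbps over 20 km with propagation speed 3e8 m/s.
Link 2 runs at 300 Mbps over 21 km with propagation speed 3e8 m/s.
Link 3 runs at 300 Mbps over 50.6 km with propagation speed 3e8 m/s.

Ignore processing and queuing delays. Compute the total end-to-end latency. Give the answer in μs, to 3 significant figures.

L = 125 × 8 = 1000 bits.
Transmission delay per hop = L/R = 1000/300000000 = 3.33333 μs; 3 hops → 10 μs.
Propagation delays (d/s per hop): 66.6667, 70, 168.667 μs; sum = 305.333 μs.
End-to-end = 315 μs.

315 μs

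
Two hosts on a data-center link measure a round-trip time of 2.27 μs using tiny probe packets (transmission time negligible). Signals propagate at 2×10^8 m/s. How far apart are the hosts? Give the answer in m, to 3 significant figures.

227 m

One-way propagation = RTT/2 = 1.135 μs.
d = s × t = 200000000 × 1.135e-06 = 227 m.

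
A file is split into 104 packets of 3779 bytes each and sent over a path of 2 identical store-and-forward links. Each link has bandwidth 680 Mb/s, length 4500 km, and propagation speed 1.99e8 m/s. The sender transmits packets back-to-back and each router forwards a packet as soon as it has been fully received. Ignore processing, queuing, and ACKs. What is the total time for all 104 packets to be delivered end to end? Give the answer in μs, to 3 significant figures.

49900 μs

Per-hop transmission t_tx = L/R = 30232/680000000 = 44.4588 μs.
Per-hop propagation t_prop = 4500000/199000000 = 22613.1 μs.
Pipeline fill: first packet needs 2·t_tx to clear all hops; remaining 103 packets each add one t_tx.
Total = (2+104-1)·t_tx + 2·t_prop = 105·44.4588 + 2·22613.1 = 49900 μs.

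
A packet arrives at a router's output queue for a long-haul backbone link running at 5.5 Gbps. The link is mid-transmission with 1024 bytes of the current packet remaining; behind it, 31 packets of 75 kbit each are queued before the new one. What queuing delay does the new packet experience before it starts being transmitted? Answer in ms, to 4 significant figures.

Each queued packet: L/R = 75000/5500000000 = 0.0136364 ms.
31 queued → 0.422727 ms.
Plus remaining 8192 bits of current packet: 0.00148945 ms.
Queuing delay = 0.4242 ms.

0.4242 ms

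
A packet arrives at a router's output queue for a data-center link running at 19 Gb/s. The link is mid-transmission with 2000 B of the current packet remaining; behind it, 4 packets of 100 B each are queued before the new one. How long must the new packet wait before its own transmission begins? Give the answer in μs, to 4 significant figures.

Each queued packet: L/R = 800/19000000000 = 0.0421053 μs.
4 queued → 0.168421 μs.
Plus remaining 16000 bits of current packet: 0.842105 μs.
Queuing delay = 1.011 μs.

1.011 μs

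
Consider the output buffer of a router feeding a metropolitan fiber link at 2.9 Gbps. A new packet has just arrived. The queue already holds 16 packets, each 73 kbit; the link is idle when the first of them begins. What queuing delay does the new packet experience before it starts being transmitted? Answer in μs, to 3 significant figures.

Each queued packet: L/R = 73000/2900000000 = 25.1724 μs.
16 queued → 402.759 μs.
Queuing delay = 403 μs.

403 μs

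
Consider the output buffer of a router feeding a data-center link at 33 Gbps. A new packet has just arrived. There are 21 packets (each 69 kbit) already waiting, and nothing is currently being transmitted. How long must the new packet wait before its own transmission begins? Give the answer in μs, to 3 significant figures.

Each queued packet: L/R = 69000/33000000000 = 2.09091 μs.
21 queued → 43.9091 μs.
Queuing delay = 43.9 μs.

43.9 μs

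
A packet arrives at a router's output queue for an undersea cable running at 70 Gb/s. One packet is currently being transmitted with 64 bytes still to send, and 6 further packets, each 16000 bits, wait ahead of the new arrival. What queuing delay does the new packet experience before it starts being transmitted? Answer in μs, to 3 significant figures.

Each queued packet: L/R = 16000/70000000000 = 0.228571 μs.
6 queued → 1.37143 μs.
Plus remaining 512 bits of current packet: 0.00731429 μs.
Queuing delay = 1.38 μs.

1.38 μs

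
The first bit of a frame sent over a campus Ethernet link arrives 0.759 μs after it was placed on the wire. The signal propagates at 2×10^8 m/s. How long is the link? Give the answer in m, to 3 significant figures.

d = s × t_prop = 200000000 × 7.59e-07 = 152 m.

152 m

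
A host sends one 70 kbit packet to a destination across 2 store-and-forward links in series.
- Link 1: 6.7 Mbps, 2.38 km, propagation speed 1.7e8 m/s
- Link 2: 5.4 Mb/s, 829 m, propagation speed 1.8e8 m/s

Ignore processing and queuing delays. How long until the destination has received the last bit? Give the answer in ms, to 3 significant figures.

L = 70000 bits.
Transmission delays (L/R per hop): 10.4478, 12.963 ms; sum = 23.4107 ms.
Propagation delays (d/s per hop): 0.014, 0.00460556 ms; sum = 0.0186056 ms.
End-to-end = 23.4 ms.

23.4 ms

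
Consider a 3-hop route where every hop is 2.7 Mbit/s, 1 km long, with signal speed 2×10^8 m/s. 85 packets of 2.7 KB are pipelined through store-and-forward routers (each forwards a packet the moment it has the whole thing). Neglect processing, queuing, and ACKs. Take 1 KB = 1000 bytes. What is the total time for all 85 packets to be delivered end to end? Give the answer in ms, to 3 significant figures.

696 ms

Per-hop transmission t_tx = L/R = 21600/2700000 = 8 ms.
Per-hop propagation t_prop = 1000/200000000 = 0.005 ms.
Pipeline fill: first packet needs 3·t_tx to clear all hops; remaining 84 packets each add one t_tx.
Total = (3+85-1)·t_tx + 3·t_prop = 87·8 + 3·0.005 = 696 ms.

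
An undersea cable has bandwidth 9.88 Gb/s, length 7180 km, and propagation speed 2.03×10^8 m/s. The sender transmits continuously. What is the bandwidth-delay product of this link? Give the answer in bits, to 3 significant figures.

Propagation delay = 7180000 / 2.03e+08 = 0.0353695 s.
BDP = R × t_prop = 9880000000 × 0.0353695 = 349450000 bits.

349000000 bits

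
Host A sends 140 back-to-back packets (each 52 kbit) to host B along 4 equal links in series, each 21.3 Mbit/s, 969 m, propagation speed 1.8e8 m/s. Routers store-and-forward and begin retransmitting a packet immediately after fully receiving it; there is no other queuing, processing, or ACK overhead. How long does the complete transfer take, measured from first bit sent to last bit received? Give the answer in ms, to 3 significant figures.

349 ms

Per-hop transmission t_tx = L/R = 52000/21300000 = 2.44131 ms.
Per-hop propagation t_prop = 969/180000000 = 0.00538333 ms.
Pipeline fill: first packet needs 4·t_tx to clear all hops; remaining 139 packets each add one t_tx.
Total = (4+140-1)·t_tx + 4·t_prop = 143·2.44131 + 4·0.00538333 = 349 ms.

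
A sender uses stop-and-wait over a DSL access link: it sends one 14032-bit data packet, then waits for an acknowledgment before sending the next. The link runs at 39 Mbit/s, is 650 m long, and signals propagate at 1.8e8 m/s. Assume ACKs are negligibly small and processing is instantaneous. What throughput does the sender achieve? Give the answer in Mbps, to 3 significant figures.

38.2 Mbps

t_tx = L/R = 14032/39000000 = 0.000359795 s.
t_prop = 650/180000000 = 3.61111e-06 s; RTT = 7.22222e-06 s.
Cycle = t_tx + RTT = 0.000367017 s.
Throughput = L / cycle = 14032 / 0.000367017 = 38.2 Mbps.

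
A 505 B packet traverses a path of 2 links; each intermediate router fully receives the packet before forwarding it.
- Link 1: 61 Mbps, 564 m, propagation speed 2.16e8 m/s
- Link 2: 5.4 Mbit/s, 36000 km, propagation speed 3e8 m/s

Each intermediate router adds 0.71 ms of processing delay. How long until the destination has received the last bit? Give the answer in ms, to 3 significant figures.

L = 505 × 8 = 4040 bits.
Transmission delays (L/R per hop): 0.0662295, 0.748148 ms; sum = 0.814378 ms.
Propagation delays (d/s per hop): 0.00261111, 120 ms; sum = 120.003 ms.
Processing at 1 router(s): 1 × 0.71 ms = 0.71 ms.
End-to-end = 122 ms.

122 ms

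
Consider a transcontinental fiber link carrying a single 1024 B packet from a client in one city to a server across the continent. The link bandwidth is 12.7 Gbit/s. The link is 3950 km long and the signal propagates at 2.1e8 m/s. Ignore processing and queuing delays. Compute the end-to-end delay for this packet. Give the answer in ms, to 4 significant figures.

18.81 ms

L = 1024 × 8 = 8192 bits.
Transmission delay = L/R = 8192 / 12700000000 = 0.000645039 ms.
Propagation delay = d/s = 3950000 m / 210000000 m/s = 18.8095 ms.
Total = 18.81 ms.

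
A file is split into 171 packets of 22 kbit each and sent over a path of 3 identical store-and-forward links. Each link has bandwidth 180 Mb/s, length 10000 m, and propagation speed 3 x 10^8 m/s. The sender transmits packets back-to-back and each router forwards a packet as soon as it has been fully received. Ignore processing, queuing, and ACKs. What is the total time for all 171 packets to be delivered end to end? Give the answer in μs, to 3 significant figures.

21200 μs

Per-hop transmission t_tx = L/R = 22000/180000000 = 122.222 μs.
Per-hop propagation t_prop = 10000/300000000 = 33.3333 μs.
Pipeline fill: first packet needs 3·t_tx to clear all hops; remaining 170 packets each add one t_tx.
Total = (3+171-1)·t_tx + 3·t_prop = 173·122.222 + 3·33.3333 = 21200 μs.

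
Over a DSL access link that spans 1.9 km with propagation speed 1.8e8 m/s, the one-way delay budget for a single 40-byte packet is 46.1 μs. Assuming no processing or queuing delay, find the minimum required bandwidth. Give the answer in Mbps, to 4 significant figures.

L = 320 bits.
Propagation delay = 1900 / 180000000 = 10.5556 μs.
Transmission budget = 46.1 − 10.5556 = 35.5444 μs.
R ≥ L / t_tx = 320 bits / 3.55444e-05 s = 9.003 Mbps.

9.003 Mbps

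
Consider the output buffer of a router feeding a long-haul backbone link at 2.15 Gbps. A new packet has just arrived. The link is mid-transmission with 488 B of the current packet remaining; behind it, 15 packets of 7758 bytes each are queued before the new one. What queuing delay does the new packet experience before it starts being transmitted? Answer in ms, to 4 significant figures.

Each queued packet: L/R = 62064/2150000000 = 0.028867 ms.
15 queued → 0.433005 ms.
Plus remaining 3904 bits of current packet: 0.00181581 ms.
Queuing delay = 0.4348 ms.

0.4348 ms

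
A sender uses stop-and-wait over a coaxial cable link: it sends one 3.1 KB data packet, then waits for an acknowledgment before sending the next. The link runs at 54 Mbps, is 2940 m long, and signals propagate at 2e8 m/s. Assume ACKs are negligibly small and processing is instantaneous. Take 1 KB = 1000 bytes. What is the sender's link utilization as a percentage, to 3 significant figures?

t_tx = L/R = 24800/54000000 = 0.000459259 s.
t_prop = 2940/200000000 = 1.47e-05 s; RTT = 2.94e-05 s.
Cycle = t_tx + RTT = 0.000488659 s.
Utilization = t_tx / cycle = 0.000459259/0.000488659 = 94.0 %.

94.0 %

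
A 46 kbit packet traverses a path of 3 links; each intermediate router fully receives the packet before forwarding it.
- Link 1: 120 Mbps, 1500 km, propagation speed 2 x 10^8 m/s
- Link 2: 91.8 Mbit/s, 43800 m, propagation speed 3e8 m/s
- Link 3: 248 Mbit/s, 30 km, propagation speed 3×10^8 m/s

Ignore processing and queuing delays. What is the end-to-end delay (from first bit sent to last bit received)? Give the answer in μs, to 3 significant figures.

L = 46000 bits.
Transmission delays (L/R per hop): 383.333, 501.089, 185.484 μs; sum = 1069.91 μs.
Propagation delays (d/s per hop): 7500, 146, 100 μs; sum = 7746 μs.
End-to-end = 8820 μs.

8820 μs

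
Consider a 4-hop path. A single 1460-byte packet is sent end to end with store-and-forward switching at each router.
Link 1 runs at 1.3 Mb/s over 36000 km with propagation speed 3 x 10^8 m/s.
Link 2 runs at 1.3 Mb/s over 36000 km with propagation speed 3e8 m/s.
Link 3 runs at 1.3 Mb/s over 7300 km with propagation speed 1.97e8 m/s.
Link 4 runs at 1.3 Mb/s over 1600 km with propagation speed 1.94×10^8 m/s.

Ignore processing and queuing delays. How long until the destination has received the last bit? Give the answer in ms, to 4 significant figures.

321.2 ms

L = 1460 × 8 = 11680 bits.
Transmission delay per hop = L/R = 11680/1300000 = 8.98462 ms; 4 hops → 35.9385 ms.
Propagation delays (d/s per hop): 120, 120, 37.0558, 8.24742 ms; sum = 285.303 ms.
End-to-end = 321.2 ms.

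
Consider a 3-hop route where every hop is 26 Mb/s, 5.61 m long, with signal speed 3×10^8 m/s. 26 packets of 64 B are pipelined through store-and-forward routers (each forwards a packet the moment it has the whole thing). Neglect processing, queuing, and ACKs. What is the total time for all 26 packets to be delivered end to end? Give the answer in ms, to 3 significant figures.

0.551 ms

Per-hop transmission t_tx = L/R = 512/26000000 = 0.0196923 ms.
Per-hop propagation t_prop = 5.61/300000000 = 1.87e-05 ms.
Pipeline fill: first packet needs 3·t_tx to clear all hops; remaining 25 packets each add one t_tx.
Total = (3+26-1)·t_tx + 3·t_prop = 28·0.0196923 + 3·1.87e-05 = 0.551 ms.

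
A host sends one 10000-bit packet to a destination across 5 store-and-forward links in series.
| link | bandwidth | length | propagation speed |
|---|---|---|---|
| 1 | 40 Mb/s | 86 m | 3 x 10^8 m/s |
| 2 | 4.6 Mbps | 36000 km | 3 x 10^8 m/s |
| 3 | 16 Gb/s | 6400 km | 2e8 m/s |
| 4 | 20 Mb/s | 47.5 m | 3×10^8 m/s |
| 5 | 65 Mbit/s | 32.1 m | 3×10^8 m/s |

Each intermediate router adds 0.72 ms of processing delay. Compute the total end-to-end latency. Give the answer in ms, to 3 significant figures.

158 ms

Transmission delays (L/R per hop): 0.25, 2.17391, 0.000625, 0.5, 0.153846 ms; sum = 3.07838 ms.
Propagation delays (d/s per hop): 0.000286667, 120, 32, 0.000158333, 0.000107 ms; sum = 152.001 ms.
Processing at 4 router(s): 4 × 0.72 ms = 2.88 ms.
End-to-end = 158 ms.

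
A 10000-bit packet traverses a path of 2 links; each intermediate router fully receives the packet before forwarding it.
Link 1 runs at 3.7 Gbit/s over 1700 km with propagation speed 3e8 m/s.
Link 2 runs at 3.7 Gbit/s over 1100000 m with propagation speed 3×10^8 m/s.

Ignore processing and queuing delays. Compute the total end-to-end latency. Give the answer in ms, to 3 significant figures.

9.34 ms

Transmission delay per hop = L/R = 10000/3700000000 = 0.0027027 ms; 2 hops → 0.00540541 ms.
Propagation delays (d/s per hop): 5.66667, 3.66667 ms; sum = 9.33333 ms.
End-to-end = 9.34 ms.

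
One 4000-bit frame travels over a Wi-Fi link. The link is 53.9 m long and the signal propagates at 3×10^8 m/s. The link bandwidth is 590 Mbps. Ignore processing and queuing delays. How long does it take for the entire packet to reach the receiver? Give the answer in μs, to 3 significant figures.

Transmission delay = L/R = 4000 / 590000000 = 6.77966 μs.
Propagation delay = d/s = 53.9 m / 300000000 m/s = 0.179667 μs.
Total = 6.96 μs.

6.96 μs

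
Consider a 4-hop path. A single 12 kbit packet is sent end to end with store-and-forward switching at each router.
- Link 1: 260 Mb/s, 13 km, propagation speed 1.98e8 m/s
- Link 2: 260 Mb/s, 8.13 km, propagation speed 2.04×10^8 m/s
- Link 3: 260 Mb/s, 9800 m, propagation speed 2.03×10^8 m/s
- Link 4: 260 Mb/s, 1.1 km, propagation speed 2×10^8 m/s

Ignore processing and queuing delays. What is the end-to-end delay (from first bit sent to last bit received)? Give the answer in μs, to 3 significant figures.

344 μs

L = 12000 bits.
Transmission delay per hop = L/R = 12000/260000000 = 46.1538 μs; 4 hops → 184.615 μs.
Propagation delays (d/s per hop): 65.6566, 39.8529, 48.2759, 5.5 μs; sum = 159.285 μs.
End-to-end = 344 μs.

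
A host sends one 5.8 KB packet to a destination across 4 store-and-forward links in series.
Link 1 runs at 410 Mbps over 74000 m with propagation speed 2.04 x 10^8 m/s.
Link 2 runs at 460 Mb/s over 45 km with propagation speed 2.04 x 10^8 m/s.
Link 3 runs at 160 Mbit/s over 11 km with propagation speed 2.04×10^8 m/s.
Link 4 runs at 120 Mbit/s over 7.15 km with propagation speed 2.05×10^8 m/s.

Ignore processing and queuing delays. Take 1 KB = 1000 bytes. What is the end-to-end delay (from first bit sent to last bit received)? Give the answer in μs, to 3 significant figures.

1560 μs

L = 46400 bits.
Transmission delays (L/R per hop): 113.171, 100.87, 290, 386.667 μs; sum = 890.707 μs.
Propagation delays (d/s per hop): 362.745, 220.588, 53.9216, 34.878 μs; sum = 672.133 μs.
End-to-end = 1560 μs.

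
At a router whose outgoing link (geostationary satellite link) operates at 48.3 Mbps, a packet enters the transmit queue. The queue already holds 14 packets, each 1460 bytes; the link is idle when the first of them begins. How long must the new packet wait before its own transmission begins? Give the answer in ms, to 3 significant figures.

Each queued packet: L/R = 11680/48300000 = 0.241822 ms.
14 queued → 3.38551 ms.
Queuing delay = 3.39 ms.

3.39 ms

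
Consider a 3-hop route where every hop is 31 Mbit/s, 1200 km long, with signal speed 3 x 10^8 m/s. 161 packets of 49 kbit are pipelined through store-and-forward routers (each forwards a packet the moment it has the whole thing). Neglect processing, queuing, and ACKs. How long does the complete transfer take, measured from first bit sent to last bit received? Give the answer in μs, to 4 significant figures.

269600 μs

Per-hop transmission t_tx = L/R = 49000/31000000 = 1580.65 μs.
Per-hop propagation t_prop = 1200000/300000000 = 4000 μs.
Pipeline fill: first packet needs 3·t_tx to clear all hops; remaining 160 packets each add one t_tx.
Total = (3+161-1)·t_tx + 3·t_prop = 163·1580.65 + 3·4000 = 269600 μs.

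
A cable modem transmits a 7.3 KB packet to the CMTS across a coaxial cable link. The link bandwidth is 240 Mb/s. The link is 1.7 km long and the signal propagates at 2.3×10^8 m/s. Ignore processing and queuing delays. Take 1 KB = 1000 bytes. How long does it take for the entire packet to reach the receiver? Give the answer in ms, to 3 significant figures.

L = 58400 bits.
Transmission delay = L/R = 58400 / 240000000 = 0.243333 ms.
Propagation delay = d/s = 1700 m / 2.3e+08 m/s = 0.0073913 ms.
Total = 0.251 ms.

0.251 ms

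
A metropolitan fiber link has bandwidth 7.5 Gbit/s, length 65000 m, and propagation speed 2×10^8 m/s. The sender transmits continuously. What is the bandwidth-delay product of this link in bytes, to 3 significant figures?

Propagation delay = 65000 / 200000000 = 0.000325 s.
BDP = R × t_prop = 7500000000 × 0.000325 = 2437500 bits.
In bytes: 2437500/8 = 305000 bytes.

305000 bytes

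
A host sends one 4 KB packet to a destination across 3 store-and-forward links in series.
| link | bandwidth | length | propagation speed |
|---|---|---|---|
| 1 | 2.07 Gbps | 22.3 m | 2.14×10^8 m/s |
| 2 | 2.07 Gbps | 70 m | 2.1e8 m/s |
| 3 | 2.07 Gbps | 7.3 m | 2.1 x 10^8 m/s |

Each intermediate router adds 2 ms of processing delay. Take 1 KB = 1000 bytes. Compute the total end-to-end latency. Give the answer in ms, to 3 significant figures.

L = 32000 bits.
Transmission delay per hop = L/R = 32000/2.07e+09 = 0.0154589 ms; 3 hops → 0.0463768 ms.
Propagation delays (d/s per hop): 0.000104206, 0.000333333, 3.47619e-05 ms; sum = 0.000472301 ms.
Processing at 2 router(s): 2 × 2 ms = 4 ms.
End-to-end = 4.05 ms.

4.05 ms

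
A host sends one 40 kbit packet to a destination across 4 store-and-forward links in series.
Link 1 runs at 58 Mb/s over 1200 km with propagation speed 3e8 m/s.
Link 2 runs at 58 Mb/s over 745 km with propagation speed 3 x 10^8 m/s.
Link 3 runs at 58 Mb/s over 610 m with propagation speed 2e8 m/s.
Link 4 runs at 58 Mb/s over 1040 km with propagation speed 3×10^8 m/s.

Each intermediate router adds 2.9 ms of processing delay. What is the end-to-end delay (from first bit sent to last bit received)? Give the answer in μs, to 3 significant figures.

L = 40000 bits.
Transmission delay per hop = L/R = 40000/58000000 = 689.655 μs; 4 hops → 2758.62 μs.
Propagation delays (d/s per hop): 4000, 2483.33, 3.05, 3466.67 μs; sum = 9953.05 μs.
Processing at 3 router(s): 3 × 2.9 ms = 8700 μs.
End-to-end = 21400 μs.

21400 μs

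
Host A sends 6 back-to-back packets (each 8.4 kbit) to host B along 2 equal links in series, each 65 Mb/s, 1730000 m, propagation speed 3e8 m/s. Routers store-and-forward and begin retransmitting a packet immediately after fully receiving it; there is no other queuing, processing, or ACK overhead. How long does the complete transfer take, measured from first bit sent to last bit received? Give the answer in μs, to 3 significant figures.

12400 μs

Per-hop transmission t_tx = L/R = 8400/65000000 = 129.231 μs.
Per-hop propagation t_prop = 1730000/300000000 = 5766.67 μs.
Pipeline fill: first packet needs 2·t_tx to clear all hops; remaining 5 packets each add one t_tx.
Total = (2+6-1)·t_tx + 2·t_prop = 7·129.231 + 2·5766.67 = 12400 μs.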